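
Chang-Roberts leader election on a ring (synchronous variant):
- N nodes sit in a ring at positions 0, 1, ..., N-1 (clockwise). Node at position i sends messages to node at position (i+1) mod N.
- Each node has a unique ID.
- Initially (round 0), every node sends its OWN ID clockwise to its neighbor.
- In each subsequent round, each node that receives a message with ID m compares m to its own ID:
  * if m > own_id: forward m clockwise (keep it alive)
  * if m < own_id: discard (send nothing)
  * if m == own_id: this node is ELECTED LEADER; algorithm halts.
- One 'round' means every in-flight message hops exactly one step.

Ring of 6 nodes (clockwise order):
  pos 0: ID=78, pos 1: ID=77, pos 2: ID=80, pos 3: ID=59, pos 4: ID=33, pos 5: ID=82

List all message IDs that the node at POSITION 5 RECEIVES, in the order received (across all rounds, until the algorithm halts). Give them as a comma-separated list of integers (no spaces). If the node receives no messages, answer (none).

Round 1: pos1(id77) recv 78: fwd; pos2(id80) recv 77: drop; pos3(id59) recv 80: fwd; pos4(id33) recv 59: fwd; pos5(id82) recv 33: drop; pos0(id78) recv 82: fwd
Round 2: pos2(id80) recv 78: drop; pos4(id33) recv 80: fwd; pos5(id82) recv 59: drop; pos1(id77) recv 82: fwd
Round 3: pos5(id82) recv 80: drop; pos2(id80) recv 82: fwd
Round 4: pos3(id59) recv 82: fwd
Round 5: pos4(id33) recv 82: fwd
Round 6: pos5(id82) recv 82: ELECTED

Answer: 33,59,80,82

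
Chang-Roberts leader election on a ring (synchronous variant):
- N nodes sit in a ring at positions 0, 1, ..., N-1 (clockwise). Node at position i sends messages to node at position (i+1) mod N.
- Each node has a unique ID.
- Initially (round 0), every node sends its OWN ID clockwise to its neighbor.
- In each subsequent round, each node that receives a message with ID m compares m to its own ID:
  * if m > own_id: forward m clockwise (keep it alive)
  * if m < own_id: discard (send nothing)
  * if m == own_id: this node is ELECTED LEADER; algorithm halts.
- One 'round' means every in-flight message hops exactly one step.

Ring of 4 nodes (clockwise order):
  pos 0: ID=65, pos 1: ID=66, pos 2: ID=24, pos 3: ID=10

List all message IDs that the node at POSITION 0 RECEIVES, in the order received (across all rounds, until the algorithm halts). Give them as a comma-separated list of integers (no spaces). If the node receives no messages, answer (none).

Round 1: pos1(id66) recv 65: drop; pos2(id24) recv 66: fwd; pos3(id10) recv 24: fwd; pos0(id65) recv 10: drop
Round 2: pos3(id10) recv 66: fwd; pos0(id65) recv 24: drop
Round 3: pos0(id65) recv 66: fwd
Round 4: pos1(id66) recv 66: ELECTED

Answer: 10,24,66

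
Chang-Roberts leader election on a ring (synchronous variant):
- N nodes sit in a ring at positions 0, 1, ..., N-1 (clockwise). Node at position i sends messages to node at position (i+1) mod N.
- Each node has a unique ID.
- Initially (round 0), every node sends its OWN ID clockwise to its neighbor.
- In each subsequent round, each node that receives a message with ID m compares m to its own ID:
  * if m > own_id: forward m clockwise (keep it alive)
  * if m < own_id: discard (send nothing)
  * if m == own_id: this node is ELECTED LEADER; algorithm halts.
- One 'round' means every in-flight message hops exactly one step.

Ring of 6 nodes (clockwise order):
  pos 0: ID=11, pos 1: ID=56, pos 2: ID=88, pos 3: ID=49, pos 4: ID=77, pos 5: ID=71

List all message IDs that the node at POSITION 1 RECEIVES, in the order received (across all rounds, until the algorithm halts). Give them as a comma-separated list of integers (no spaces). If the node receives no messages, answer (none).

Answer: 11,71,77,88

Derivation:
Round 1: pos1(id56) recv 11: drop; pos2(id88) recv 56: drop; pos3(id49) recv 88: fwd; pos4(id77) recv 49: drop; pos5(id71) recv 77: fwd; pos0(id11) recv 71: fwd
Round 2: pos4(id77) recv 88: fwd; pos0(id11) recv 77: fwd; pos1(id56) recv 71: fwd
Round 3: pos5(id71) recv 88: fwd; pos1(id56) recv 77: fwd; pos2(id88) recv 71: drop
Round 4: pos0(id11) recv 88: fwd; pos2(id88) recv 77: drop
Round 5: pos1(id56) recv 88: fwd
Round 6: pos2(id88) recv 88: ELECTED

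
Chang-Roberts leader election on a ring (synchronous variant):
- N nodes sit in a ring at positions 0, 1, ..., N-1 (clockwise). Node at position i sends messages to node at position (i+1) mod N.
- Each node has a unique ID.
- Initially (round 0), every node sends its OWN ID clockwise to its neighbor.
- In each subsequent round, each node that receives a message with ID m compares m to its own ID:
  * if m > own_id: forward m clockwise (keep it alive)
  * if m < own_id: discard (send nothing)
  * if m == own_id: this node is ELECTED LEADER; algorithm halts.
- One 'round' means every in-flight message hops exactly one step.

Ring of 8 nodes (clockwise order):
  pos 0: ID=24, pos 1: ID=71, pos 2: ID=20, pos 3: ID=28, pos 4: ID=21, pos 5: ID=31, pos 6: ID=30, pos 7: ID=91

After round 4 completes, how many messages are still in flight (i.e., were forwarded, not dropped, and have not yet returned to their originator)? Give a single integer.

Answer: 2

Derivation:
Round 1: pos1(id71) recv 24: drop; pos2(id20) recv 71: fwd; pos3(id28) recv 20: drop; pos4(id21) recv 28: fwd; pos5(id31) recv 21: drop; pos6(id30) recv 31: fwd; pos7(id91) recv 30: drop; pos0(id24) recv 91: fwd
Round 2: pos3(id28) recv 71: fwd; pos5(id31) recv 28: drop; pos7(id91) recv 31: drop; pos1(id71) recv 91: fwd
Round 3: pos4(id21) recv 71: fwd; pos2(id20) recv 91: fwd
Round 4: pos5(id31) recv 71: fwd; pos3(id28) recv 91: fwd
After round 4: 2 messages still in flight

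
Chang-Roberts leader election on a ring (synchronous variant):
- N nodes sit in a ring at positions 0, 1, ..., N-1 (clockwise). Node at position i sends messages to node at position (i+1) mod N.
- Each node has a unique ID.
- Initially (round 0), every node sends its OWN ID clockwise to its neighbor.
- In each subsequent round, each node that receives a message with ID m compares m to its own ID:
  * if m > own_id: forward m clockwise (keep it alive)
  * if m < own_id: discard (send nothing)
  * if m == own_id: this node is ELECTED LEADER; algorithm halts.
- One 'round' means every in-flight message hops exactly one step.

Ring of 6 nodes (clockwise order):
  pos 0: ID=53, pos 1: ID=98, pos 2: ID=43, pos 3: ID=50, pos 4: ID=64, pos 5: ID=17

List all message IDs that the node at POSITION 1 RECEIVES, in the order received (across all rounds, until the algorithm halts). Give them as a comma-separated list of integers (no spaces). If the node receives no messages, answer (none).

Round 1: pos1(id98) recv 53: drop; pos2(id43) recv 98: fwd; pos3(id50) recv 43: drop; pos4(id64) recv 50: drop; pos5(id17) recv 64: fwd; pos0(id53) recv 17: drop
Round 2: pos3(id50) recv 98: fwd; pos0(id53) recv 64: fwd
Round 3: pos4(id64) recv 98: fwd; pos1(id98) recv 64: drop
Round 4: pos5(id17) recv 98: fwd
Round 5: pos0(id53) recv 98: fwd
Round 6: pos1(id98) recv 98: ELECTED

Answer: 53,64,98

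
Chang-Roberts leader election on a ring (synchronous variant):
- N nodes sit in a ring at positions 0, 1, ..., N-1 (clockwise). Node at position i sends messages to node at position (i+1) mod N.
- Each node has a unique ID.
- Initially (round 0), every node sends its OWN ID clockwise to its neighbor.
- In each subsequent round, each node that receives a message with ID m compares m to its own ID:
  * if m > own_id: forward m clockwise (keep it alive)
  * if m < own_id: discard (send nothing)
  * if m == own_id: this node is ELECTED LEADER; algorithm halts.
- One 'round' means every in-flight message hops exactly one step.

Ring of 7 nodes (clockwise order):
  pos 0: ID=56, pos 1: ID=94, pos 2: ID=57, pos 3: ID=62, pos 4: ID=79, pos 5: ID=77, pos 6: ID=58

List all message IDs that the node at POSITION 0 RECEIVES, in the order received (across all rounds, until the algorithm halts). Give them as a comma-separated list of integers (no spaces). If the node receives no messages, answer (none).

Answer: 58,77,79,94

Derivation:
Round 1: pos1(id94) recv 56: drop; pos2(id57) recv 94: fwd; pos3(id62) recv 57: drop; pos4(id79) recv 62: drop; pos5(id77) recv 79: fwd; pos6(id58) recv 77: fwd; pos0(id56) recv 58: fwd
Round 2: pos3(id62) recv 94: fwd; pos6(id58) recv 79: fwd; pos0(id56) recv 77: fwd; pos1(id94) recv 58: drop
Round 3: pos4(id79) recv 94: fwd; pos0(id56) recv 79: fwd; pos1(id94) recv 77: drop
Round 4: pos5(id77) recv 94: fwd; pos1(id94) recv 79: drop
Round 5: pos6(id58) recv 94: fwd
Round 6: pos0(id56) recv 94: fwd
Round 7: pos1(id94) recv 94: ELECTED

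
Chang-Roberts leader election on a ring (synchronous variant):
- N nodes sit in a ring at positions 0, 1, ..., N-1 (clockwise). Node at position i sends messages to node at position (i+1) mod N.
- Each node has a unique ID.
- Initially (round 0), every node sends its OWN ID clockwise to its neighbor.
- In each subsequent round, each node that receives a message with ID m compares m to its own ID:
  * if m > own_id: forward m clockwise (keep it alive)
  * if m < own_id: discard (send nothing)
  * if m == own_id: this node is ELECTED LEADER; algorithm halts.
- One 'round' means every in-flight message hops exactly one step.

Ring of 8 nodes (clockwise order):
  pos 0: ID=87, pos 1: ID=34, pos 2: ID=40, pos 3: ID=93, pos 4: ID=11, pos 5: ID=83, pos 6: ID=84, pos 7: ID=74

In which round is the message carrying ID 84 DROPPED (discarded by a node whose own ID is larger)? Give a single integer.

Round 1: pos1(id34) recv 87: fwd; pos2(id40) recv 34: drop; pos3(id93) recv 40: drop; pos4(id11) recv 93: fwd; pos5(id83) recv 11: drop; pos6(id84) recv 83: drop; pos7(id74) recv 84: fwd; pos0(id87) recv 74: drop
Round 2: pos2(id40) recv 87: fwd; pos5(id83) recv 93: fwd; pos0(id87) recv 84: drop
Round 3: pos3(id93) recv 87: drop; pos6(id84) recv 93: fwd
Round 4: pos7(id74) recv 93: fwd
Round 5: pos0(id87) recv 93: fwd
Round 6: pos1(id34) recv 93: fwd
Round 7: pos2(id40) recv 93: fwd
Round 8: pos3(id93) recv 93: ELECTED
Message ID 84 originates at pos 6; dropped at pos 0 in round 2

Answer: 2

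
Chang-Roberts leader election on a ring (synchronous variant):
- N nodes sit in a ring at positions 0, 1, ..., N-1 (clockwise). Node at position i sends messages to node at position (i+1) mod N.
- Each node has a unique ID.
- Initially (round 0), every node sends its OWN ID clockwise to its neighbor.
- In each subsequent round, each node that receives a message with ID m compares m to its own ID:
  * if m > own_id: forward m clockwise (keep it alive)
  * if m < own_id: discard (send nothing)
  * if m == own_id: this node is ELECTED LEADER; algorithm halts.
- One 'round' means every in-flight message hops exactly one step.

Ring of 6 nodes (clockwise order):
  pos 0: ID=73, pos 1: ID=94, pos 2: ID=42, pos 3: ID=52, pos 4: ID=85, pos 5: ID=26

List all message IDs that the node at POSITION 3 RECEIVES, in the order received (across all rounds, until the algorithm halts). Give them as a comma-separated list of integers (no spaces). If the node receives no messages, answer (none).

Answer: 42,94

Derivation:
Round 1: pos1(id94) recv 73: drop; pos2(id42) recv 94: fwd; pos3(id52) recv 42: drop; pos4(id85) recv 52: drop; pos5(id26) recv 85: fwd; pos0(id73) recv 26: drop
Round 2: pos3(id52) recv 94: fwd; pos0(id73) recv 85: fwd
Round 3: pos4(id85) recv 94: fwd; pos1(id94) recv 85: drop
Round 4: pos5(id26) recv 94: fwd
Round 5: pos0(id73) recv 94: fwd
Round 6: pos1(id94) recv 94: ELECTED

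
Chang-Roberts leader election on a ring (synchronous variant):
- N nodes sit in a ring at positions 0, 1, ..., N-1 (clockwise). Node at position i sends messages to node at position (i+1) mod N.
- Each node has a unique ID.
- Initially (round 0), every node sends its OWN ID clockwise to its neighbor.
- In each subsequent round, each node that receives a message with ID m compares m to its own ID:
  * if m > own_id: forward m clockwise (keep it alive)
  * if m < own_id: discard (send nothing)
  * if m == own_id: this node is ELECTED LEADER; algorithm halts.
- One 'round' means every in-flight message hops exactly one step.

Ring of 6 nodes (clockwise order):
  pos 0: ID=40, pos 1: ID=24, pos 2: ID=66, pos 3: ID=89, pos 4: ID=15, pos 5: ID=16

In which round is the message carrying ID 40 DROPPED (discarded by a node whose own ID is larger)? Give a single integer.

Round 1: pos1(id24) recv 40: fwd; pos2(id66) recv 24: drop; pos3(id89) recv 66: drop; pos4(id15) recv 89: fwd; pos5(id16) recv 15: drop; pos0(id40) recv 16: drop
Round 2: pos2(id66) recv 40: drop; pos5(id16) recv 89: fwd
Round 3: pos0(id40) recv 89: fwd
Round 4: pos1(id24) recv 89: fwd
Round 5: pos2(id66) recv 89: fwd
Round 6: pos3(id89) recv 89: ELECTED
Message ID 40 originates at pos 0; dropped at pos 2 in round 2

Answer: 2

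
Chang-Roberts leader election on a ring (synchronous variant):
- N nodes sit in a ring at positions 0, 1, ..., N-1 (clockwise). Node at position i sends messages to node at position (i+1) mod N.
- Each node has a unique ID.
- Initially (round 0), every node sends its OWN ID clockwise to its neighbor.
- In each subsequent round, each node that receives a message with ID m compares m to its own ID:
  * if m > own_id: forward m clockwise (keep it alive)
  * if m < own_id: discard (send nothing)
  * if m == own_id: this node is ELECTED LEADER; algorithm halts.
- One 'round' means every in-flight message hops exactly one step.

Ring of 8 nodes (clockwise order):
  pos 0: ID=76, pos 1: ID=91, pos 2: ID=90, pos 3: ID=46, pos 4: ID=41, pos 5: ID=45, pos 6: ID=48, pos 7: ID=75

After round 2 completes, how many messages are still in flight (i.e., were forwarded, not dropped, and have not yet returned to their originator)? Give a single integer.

Answer: 3

Derivation:
Round 1: pos1(id91) recv 76: drop; pos2(id90) recv 91: fwd; pos3(id46) recv 90: fwd; pos4(id41) recv 46: fwd; pos5(id45) recv 41: drop; pos6(id48) recv 45: drop; pos7(id75) recv 48: drop; pos0(id76) recv 75: drop
Round 2: pos3(id46) recv 91: fwd; pos4(id41) recv 90: fwd; pos5(id45) recv 46: fwd
After round 2: 3 messages still in flight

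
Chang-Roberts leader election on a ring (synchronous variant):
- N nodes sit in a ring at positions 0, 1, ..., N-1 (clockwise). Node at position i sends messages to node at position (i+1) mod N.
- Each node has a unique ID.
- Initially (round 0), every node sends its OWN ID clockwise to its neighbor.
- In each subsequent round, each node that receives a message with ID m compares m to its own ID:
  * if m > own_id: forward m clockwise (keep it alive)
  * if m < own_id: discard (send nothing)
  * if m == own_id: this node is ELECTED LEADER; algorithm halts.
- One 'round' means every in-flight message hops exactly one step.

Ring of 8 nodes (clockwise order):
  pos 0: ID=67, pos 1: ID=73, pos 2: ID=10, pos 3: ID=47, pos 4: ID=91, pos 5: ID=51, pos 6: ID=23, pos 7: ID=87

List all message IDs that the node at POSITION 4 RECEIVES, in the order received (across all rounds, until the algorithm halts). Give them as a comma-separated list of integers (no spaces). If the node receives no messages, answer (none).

Round 1: pos1(id73) recv 67: drop; pos2(id10) recv 73: fwd; pos3(id47) recv 10: drop; pos4(id91) recv 47: drop; pos5(id51) recv 91: fwd; pos6(id23) recv 51: fwd; pos7(id87) recv 23: drop; pos0(id67) recv 87: fwd
Round 2: pos3(id47) recv 73: fwd; pos6(id23) recv 91: fwd; pos7(id87) recv 51: drop; pos1(id73) recv 87: fwd
Round 3: pos4(id91) recv 73: drop; pos7(id87) recv 91: fwd; pos2(id10) recv 87: fwd
Round 4: pos0(id67) recv 91: fwd; pos3(id47) recv 87: fwd
Round 5: pos1(id73) recv 91: fwd; pos4(id91) recv 87: drop
Round 6: pos2(id10) recv 91: fwd
Round 7: pos3(id47) recv 91: fwd
Round 8: pos4(id91) recv 91: ELECTED

Answer: 47,73,87,91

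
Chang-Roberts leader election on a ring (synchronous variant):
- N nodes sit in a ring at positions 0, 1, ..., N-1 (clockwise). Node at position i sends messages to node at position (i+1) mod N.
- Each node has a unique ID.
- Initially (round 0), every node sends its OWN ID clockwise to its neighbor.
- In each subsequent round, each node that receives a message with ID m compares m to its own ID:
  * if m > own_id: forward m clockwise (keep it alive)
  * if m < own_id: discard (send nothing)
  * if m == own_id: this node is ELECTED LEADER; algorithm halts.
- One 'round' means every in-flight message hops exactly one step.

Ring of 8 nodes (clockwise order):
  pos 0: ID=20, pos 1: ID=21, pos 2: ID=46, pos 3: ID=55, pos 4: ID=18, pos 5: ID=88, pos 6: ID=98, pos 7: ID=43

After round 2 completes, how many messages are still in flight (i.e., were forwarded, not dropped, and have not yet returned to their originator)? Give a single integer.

Answer: 2

Derivation:
Round 1: pos1(id21) recv 20: drop; pos2(id46) recv 21: drop; pos3(id55) recv 46: drop; pos4(id18) recv 55: fwd; pos5(id88) recv 18: drop; pos6(id98) recv 88: drop; pos7(id43) recv 98: fwd; pos0(id20) recv 43: fwd
Round 2: pos5(id88) recv 55: drop; pos0(id20) recv 98: fwd; pos1(id21) recv 43: fwd
After round 2: 2 messages still in flight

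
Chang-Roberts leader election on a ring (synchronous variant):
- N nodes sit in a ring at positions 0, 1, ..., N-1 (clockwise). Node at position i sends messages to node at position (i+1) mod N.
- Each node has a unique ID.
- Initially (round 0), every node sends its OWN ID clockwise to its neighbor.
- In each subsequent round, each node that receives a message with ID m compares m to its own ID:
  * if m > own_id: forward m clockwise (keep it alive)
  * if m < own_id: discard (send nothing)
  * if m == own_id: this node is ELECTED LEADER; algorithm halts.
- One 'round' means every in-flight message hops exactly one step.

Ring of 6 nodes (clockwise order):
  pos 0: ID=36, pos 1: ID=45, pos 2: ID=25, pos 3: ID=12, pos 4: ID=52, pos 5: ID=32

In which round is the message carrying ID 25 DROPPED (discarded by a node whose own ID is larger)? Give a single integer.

Round 1: pos1(id45) recv 36: drop; pos2(id25) recv 45: fwd; pos3(id12) recv 25: fwd; pos4(id52) recv 12: drop; pos5(id32) recv 52: fwd; pos0(id36) recv 32: drop
Round 2: pos3(id12) recv 45: fwd; pos4(id52) recv 25: drop; pos0(id36) recv 52: fwd
Round 3: pos4(id52) recv 45: drop; pos1(id45) recv 52: fwd
Round 4: pos2(id25) recv 52: fwd
Round 5: pos3(id12) recv 52: fwd
Round 6: pos4(id52) recv 52: ELECTED
Message ID 25 originates at pos 2; dropped at pos 4 in round 2

Answer: 2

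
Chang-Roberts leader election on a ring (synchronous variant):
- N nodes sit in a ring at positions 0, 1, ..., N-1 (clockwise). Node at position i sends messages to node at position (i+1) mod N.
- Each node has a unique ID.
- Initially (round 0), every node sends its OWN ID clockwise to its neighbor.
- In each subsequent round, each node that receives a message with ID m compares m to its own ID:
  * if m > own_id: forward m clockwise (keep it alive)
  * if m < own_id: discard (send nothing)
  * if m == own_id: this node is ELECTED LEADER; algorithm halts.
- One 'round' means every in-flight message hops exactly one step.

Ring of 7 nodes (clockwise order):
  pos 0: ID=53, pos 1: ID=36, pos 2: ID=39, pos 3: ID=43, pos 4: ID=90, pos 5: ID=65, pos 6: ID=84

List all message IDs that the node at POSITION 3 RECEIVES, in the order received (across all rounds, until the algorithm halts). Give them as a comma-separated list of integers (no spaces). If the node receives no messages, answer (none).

Answer: 39,53,84,90

Derivation:
Round 1: pos1(id36) recv 53: fwd; pos2(id39) recv 36: drop; pos3(id43) recv 39: drop; pos4(id90) recv 43: drop; pos5(id65) recv 90: fwd; pos6(id84) recv 65: drop; pos0(id53) recv 84: fwd
Round 2: pos2(id39) recv 53: fwd; pos6(id84) recv 90: fwd; pos1(id36) recv 84: fwd
Round 3: pos3(id43) recv 53: fwd; pos0(id53) recv 90: fwd; pos2(id39) recv 84: fwd
Round 4: pos4(id90) recv 53: drop; pos1(id36) recv 90: fwd; pos3(id43) recv 84: fwd
Round 5: pos2(id39) recv 90: fwd; pos4(id90) recv 84: drop
Round 6: pos3(id43) recv 90: fwd
Round 7: pos4(id90) recv 90: ELECTED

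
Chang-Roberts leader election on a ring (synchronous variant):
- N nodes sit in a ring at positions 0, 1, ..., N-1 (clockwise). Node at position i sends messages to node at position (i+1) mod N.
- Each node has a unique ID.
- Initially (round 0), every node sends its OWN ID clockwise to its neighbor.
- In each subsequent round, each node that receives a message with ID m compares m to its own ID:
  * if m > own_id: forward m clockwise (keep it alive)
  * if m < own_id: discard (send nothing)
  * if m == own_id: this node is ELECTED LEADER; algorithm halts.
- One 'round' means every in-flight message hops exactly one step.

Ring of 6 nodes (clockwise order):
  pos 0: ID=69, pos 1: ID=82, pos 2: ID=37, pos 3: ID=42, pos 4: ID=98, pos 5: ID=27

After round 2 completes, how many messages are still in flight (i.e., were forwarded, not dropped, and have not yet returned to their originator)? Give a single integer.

Round 1: pos1(id82) recv 69: drop; pos2(id37) recv 82: fwd; pos3(id42) recv 37: drop; pos4(id98) recv 42: drop; pos5(id27) recv 98: fwd; pos0(id69) recv 27: drop
Round 2: pos3(id42) recv 82: fwd; pos0(id69) recv 98: fwd
After round 2: 2 messages still in flight

Answer: 2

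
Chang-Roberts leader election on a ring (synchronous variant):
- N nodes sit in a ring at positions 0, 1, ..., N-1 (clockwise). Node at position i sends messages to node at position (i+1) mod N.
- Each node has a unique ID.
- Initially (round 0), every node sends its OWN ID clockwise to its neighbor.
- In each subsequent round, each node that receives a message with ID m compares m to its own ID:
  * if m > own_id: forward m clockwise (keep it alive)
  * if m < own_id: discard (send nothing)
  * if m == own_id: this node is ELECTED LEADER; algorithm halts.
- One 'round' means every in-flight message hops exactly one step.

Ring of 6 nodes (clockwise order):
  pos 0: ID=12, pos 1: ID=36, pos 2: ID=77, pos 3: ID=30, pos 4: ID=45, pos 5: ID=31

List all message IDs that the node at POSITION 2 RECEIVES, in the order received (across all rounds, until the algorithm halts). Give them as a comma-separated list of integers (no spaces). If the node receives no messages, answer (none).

Round 1: pos1(id36) recv 12: drop; pos2(id77) recv 36: drop; pos3(id30) recv 77: fwd; pos4(id45) recv 30: drop; pos5(id31) recv 45: fwd; pos0(id12) recv 31: fwd
Round 2: pos4(id45) recv 77: fwd; pos0(id12) recv 45: fwd; pos1(id36) recv 31: drop
Round 3: pos5(id31) recv 77: fwd; pos1(id36) recv 45: fwd
Round 4: pos0(id12) recv 77: fwd; pos2(id77) recv 45: drop
Round 5: pos1(id36) recv 77: fwd
Round 6: pos2(id77) recv 77: ELECTED

Answer: 36,45,77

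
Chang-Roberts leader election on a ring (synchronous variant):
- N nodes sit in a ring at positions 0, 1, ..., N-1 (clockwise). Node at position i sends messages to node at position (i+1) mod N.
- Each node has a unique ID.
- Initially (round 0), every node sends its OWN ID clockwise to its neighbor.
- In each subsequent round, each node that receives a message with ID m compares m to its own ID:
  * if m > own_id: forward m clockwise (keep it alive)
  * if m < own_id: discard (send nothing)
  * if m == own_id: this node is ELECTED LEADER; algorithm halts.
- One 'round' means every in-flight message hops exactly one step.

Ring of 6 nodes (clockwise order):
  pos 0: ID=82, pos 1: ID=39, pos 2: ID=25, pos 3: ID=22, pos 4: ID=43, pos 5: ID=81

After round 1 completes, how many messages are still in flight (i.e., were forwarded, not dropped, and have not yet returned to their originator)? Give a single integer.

Answer: 3

Derivation:
Round 1: pos1(id39) recv 82: fwd; pos2(id25) recv 39: fwd; pos3(id22) recv 25: fwd; pos4(id43) recv 22: drop; pos5(id81) recv 43: drop; pos0(id82) recv 81: drop
After round 1: 3 messages still in flight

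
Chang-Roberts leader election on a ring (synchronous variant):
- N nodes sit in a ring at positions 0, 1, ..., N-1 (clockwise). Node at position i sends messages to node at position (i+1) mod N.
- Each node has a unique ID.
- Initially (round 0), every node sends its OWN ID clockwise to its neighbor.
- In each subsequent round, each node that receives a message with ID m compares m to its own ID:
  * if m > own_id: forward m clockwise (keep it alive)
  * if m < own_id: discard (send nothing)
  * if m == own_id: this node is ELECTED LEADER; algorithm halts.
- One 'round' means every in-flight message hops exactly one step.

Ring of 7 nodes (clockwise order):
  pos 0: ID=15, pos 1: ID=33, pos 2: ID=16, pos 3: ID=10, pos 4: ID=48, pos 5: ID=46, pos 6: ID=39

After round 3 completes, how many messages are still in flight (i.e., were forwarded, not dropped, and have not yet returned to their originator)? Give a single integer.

Round 1: pos1(id33) recv 15: drop; pos2(id16) recv 33: fwd; pos3(id10) recv 16: fwd; pos4(id48) recv 10: drop; pos5(id46) recv 48: fwd; pos6(id39) recv 46: fwd; pos0(id15) recv 39: fwd
Round 2: pos3(id10) recv 33: fwd; pos4(id48) recv 16: drop; pos6(id39) recv 48: fwd; pos0(id15) recv 46: fwd; pos1(id33) recv 39: fwd
Round 3: pos4(id48) recv 33: drop; pos0(id15) recv 48: fwd; pos1(id33) recv 46: fwd; pos2(id16) recv 39: fwd
After round 3: 3 messages still in flight

Answer: 3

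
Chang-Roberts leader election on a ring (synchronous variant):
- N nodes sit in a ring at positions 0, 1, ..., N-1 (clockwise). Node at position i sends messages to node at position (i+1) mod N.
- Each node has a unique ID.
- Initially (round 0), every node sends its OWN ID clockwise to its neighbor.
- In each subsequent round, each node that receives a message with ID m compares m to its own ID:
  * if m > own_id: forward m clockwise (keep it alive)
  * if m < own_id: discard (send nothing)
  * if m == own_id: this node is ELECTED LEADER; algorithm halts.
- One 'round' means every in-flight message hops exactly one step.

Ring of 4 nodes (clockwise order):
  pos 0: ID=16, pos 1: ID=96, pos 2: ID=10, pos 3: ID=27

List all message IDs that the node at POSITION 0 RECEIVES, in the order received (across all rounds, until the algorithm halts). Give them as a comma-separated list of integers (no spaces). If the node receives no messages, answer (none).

Round 1: pos1(id96) recv 16: drop; pos2(id10) recv 96: fwd; pos3(id27) recv 10: drop; pos0(id16) recv 27: fwd
Round 2: pos3(id27) recv 96: fwd; pos1(id96) recv 27: drop
Round 3: pos0(id16) recv 96: fwd
Round 4: pos1(id96) recv 96: ELECTED

Answer: 27,96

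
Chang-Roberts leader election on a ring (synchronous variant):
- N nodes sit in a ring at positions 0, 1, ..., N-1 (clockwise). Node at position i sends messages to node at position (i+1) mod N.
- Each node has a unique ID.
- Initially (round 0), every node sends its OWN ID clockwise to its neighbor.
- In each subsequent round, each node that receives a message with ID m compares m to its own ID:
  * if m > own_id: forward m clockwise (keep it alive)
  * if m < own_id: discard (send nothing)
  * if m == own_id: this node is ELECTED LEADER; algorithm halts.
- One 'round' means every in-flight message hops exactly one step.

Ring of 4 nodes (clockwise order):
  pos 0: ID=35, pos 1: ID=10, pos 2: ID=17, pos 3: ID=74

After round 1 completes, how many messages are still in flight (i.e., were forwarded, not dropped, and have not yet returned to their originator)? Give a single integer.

Answer: 2

Derivation:
Round 1: pos1(id10) recv 35: fwd; pos2(id17) recv 10: drop; pos3(id74) recv 17: drop; pos0(id35) recv 74: fwd
After round 1: 2 messages still in flight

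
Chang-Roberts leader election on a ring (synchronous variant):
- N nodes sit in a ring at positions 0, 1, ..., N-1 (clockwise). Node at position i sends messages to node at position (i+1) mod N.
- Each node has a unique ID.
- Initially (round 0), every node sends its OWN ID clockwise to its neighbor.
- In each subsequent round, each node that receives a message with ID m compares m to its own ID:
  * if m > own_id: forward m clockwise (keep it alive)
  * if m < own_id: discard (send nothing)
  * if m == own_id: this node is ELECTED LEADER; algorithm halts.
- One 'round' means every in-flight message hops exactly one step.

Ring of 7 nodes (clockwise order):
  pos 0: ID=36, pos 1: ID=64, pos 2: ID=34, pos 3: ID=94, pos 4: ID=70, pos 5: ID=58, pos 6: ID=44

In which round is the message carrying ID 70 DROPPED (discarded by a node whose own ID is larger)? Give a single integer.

Answer: 6

Derivation:
Round 1: pos1(id64) recv 36: drop; pos2(id34) recv 64: fwd; pos3(id94) recv 34: drop; pos4(id70) recv 94: fwd; pos5(id58) recv 70: fwd; pos6(id44) recv 58: fwd; pos0(id36) recv 44: fwd
Round 2: pos3(id94) recv 64: drop; pos5(id58) recv 94: fwd; pos6(id44) recv 70: fwd; pos0(id36) recv 58: fwd; pos1(id64) recv 44: drop
Round 3: pos6(id44) recv 94: fwd; pos0(id36) recv 70: fwd; pos1(id64) recv 58: drop
Round 4: pos0(id36) recv 94: fwd; pos1(id64) recv 70: fwd
Round 5: pos1(id64) recv 94: fwd; pos2(id34) recv 70: fwd
Round 6: pos2(id34) recv 94: fwd; pos3(id94) recv 70: drop
Round 7: pos3(id94) recv 94: ELECTED
Message ID 70 originates at pos 4; dropped at pos 3 in round 6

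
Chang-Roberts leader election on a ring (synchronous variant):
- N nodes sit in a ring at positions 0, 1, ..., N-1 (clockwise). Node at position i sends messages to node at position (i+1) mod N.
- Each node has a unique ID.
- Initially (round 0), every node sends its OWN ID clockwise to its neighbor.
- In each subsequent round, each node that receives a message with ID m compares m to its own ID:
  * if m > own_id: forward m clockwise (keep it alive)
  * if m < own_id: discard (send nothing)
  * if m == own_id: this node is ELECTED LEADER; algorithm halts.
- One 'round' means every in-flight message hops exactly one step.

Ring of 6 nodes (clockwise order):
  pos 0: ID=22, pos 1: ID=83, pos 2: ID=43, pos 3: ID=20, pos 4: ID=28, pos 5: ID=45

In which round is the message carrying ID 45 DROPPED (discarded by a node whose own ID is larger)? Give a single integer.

Round 1: pos1(id83) recv 22: drop; pos2(id43) recv 83: fwd; pos3(id20) recv 43: fwd; pos4(id28) recv 20: drop; pos5(id45) recv 28: drop; pos0(id22) recv 45: fwd
Round 2: pos3(id20) recv 83: fwd; pos4(id28) recv 43: fwd; pos1(id83) recv 45: drop
Round 3: pos4(id28) recv 83: fwd; pos5(id45) recv 43: drop
Round 4: pos5(id45) recv 83: fwd
Round 5: pos0(id22) recv 83: fwd
Round 6: pos1(id83) recv 83: ELECTED
Message ID 45 originates at pos 5; dropped at pos 1 in round 2

Answer: 2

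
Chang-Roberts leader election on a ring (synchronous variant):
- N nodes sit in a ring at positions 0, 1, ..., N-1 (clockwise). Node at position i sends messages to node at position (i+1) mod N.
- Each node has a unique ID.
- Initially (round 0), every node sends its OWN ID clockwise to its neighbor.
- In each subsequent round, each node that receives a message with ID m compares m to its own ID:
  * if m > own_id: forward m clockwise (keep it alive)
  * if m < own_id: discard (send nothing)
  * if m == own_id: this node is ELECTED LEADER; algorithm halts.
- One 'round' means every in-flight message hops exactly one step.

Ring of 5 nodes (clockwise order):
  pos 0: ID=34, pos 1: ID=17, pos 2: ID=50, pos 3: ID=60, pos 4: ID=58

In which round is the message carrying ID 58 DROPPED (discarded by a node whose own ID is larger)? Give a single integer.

Round 1: pos1(id17) recv 34: fwd; pos2(id50) recv 17: drop; pos3(id60) recv 50: drop; pos4(id58) recv 60: fwd; pos0(id34) recv 58: fwd
Round 2: pos2(id50) recv 34: drop; pos0(id34) recv 60: fwd; pos1(id17) recv 58: fwd
Round 3: pos1(id17) recv 60: fwd; pos2(id50) recv 58: fwd
Round 4: pos2(id50) recv 60: fwd; pos3(id60) recv 58: drop
Round 5: pos3(id60) recv 60: ELECTED
Message ID 58 originates at pos 4; dropped at pos 3 in round 4

Answer: 4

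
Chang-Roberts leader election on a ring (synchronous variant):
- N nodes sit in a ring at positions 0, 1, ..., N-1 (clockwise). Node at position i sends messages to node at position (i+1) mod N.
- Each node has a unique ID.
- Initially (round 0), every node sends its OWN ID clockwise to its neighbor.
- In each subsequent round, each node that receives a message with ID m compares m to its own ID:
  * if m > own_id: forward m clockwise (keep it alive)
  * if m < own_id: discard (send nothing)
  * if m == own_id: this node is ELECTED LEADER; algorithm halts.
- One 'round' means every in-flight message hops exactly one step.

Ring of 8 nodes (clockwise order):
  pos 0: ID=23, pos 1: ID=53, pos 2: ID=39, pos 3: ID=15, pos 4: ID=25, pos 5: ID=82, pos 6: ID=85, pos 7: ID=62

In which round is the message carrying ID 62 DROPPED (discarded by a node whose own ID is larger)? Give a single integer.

Answer: 6

Derivation:
Round 1: pos1(id53) recv 23: drop; pos2(id39) recv 53: fwd; pos3(id15) recv 39: fwd; pos4(id25) recv 15: drop; pos5(id82) recv 25: drop; pos6(id85) recv 82: drop; pos7(id62) recv 85: fwd; pos0(id23) recv 62: fwd
Round 2: pos3(id15) recv 53: fwd; pos4(id25) recv 39: fwd; pos0(id23) recv 85: fwd; pos1(id53) recv 62: fwd
Round 3: pos4(id25) recv 53: fwd; pos5(id82) recv 39: drop; pos1(id53) recv 85: fwd; pos2(id39) recv 62: fwd
Round 4: pos5(id82) recv 53: drop; pos2(id39) recv 85: fwd; pos3(id15) recv 62: fwd
Round 5: pos3(id15) recv 85: fwd; pos4(id25) recv 62: fwd
Round 6: pos4(id25) recv 85: fwd; pos5(id82) recv 62: drop
Round 7: pos5(id82) recv 85: fwd
Round 8: pos6(id85) recv 85: ELECTED
Message ID 62 originates at pos 7; dropped at pos 5 in round 6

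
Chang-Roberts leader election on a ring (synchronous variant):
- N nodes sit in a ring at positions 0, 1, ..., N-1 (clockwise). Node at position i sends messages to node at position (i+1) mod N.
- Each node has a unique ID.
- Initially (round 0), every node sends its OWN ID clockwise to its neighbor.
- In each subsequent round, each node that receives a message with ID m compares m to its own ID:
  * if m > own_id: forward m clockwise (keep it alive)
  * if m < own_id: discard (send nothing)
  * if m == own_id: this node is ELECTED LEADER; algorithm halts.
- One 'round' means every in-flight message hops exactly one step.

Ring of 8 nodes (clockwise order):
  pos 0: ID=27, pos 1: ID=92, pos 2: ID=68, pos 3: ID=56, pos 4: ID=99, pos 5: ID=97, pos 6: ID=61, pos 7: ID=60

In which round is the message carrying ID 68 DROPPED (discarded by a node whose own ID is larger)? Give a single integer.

Round 1: pos1(id92) recv 27: drop; pos2(id68) recv 92: fwd; pos3(id56) recv 68: fwd; pos4(id99) recv 56: drop; pos5(id97) recv 99: fwd; pos6(id61) recv 97: fwd; pos7(id60) recv 61: fwd; pos0(id27) recv 60: fwd
Round 2: pos3(id56) recv 92: fwd; pos4(id99) recv 68: drop; pos6(id61) recv 99: fwd; pos7(id60) recv 97: fwd; pos0(id27) recv 61: fwd; pos1(id92) recv 60: drop
Round 3: pos4(id99) recv 92: drop; pos7(id60) recv 99: fwd; pos0(id27) recv 97: fwd; pos1(id92) recv 61: drop
Round 4: pos0(id27) recv 99: fwd; pos1(id92) recv 97: fwd
Round 5: pos1(id92) recv 99: fwd; pos2(id68) recv 97: fwd
Round 6: pos2(id68) recv 99: fwd; pos3(id56) recv 97: fwd
Round 7: pos3(id56) recv 99: fwd; pos4(id99) recv 97: drop
Round 8: pos4(id99) recv 99: ELECTED
Message ID 68 originates at pos 2; dropped at pos 4 in round 2

Answer: 2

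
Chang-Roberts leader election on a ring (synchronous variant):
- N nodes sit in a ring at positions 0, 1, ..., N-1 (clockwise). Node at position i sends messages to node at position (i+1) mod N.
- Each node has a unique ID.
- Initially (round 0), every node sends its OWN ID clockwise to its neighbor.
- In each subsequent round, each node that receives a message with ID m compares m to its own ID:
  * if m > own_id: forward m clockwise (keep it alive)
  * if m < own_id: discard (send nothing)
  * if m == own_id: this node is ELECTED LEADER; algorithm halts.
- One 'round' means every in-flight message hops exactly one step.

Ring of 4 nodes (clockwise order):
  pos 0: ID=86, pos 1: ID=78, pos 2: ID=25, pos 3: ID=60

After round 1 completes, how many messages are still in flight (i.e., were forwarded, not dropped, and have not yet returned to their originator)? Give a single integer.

Answer: 2

Derivation:
Round 1: pos1(id78) recv 86: fwd; pos2(id25) recv 78: fwd; pos3(id60) recv 25: drop; pos0(id86) recv 60: drop
After round 1: 2 messages still in flight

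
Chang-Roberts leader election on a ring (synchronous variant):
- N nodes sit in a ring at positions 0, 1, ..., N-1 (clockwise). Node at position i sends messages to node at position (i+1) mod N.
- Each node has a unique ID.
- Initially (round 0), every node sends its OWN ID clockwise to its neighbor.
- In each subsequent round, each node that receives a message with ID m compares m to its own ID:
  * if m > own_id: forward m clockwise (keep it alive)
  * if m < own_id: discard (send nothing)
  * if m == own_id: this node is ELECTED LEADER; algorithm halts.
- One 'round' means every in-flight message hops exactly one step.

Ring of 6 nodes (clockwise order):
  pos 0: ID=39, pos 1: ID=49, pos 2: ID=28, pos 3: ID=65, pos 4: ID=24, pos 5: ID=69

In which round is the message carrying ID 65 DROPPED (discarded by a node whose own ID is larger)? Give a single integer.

Answer: 2

Derivation:
Round 1: pos1(id49) recv 39: drop; pos2(id28) recv 49: fwd; pos3(id65) recv 28: drop; pos4(id24) recv 65: fwd; pos5(id69) recv 24: drop; pos0(id39) recv 69: fwd
Round 2: pos3(id65) recv 49: drop; pos5(id69) recv 65: drop; pos1(id49) recv 69: fwd
Round 3: pos2(id28) recv 69: fwd
Round 4: pos3(id65) recv 69: fwd
Round 5: pos4(id24) recv 69: fwd
Round 6: pos5(id69) recv 69: ELECTED
Message ID 65 originates at pos 3; dropped at pos 5 in round 2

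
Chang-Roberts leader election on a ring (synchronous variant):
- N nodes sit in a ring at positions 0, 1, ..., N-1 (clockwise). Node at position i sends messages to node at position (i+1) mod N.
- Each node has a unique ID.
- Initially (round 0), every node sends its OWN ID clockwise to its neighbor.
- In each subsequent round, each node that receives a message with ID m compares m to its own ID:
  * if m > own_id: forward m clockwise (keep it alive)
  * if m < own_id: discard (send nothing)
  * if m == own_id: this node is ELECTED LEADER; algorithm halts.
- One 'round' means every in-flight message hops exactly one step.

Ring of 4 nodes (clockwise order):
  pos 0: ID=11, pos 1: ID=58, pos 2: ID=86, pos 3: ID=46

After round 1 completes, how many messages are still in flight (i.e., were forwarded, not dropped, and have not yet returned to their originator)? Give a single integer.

Answer: 2

Derivation:
Round 1: pos1(id58) recv 11: drop; pos2(id86) recv 58: drop; pos3(id46) recv 86: fwd; pos0(id11) recv 46: fwd
After round 1: 2 messages still in flight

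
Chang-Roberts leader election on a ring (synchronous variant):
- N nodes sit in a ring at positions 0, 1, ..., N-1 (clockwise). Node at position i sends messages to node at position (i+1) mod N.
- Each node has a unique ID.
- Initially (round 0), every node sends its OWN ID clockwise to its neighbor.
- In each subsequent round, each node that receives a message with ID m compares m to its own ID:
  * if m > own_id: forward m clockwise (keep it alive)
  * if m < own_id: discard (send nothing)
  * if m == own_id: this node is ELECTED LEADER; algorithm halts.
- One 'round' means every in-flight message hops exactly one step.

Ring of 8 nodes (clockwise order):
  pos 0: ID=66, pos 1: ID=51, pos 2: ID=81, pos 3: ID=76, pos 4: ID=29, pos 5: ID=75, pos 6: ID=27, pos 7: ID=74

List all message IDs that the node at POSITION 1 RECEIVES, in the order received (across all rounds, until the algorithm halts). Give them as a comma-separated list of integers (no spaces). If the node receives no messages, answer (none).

Round 1: pos1(id51) recv 66: fwd; pos2(id81) recv 51: drop; pos3(id76) recv 81: fwd; pos4(id29) recv 76: fwd; pos5(id75) recv 29: drop; pos6(id27) recv 75: fwd; pos7(id74) recv 27: drop; pos0(id66) recv 74: fwd
Round 2: pos2(id81) recv 66: drop; pos4(id29) recv 81: fwd; pos5(id75) recv 76: fwd; pos7(id74) recv 75: fwd; pos1(id51) recv 74: fwd
Round 3: pos5(id75) recv 81: fwd; pos6(id27) recv 76: fwd; pos0(id66) recv 75: fwd; pos2(id81) recv 74: drop
Round 4: pos6(id27) recv 81: fwd; pos7(id74) recv 76: fwd; pos1(id51) recv 75: fwd
Round 5: pos7(id74) recv 81: fwd; pos0(id66) recv 76: fwd; pos2(id81) recv 75: drop
Round 6: pos0(id66) recv 81: fwd; pos1(id51) recv 76: fwd
Round 7: pos1(id51) recv 81: fwd; pos2(id81) recv 76: drop
Round 8: pos2(id81) recv 81: ELECTED

Answer: 66,74,75,76,81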